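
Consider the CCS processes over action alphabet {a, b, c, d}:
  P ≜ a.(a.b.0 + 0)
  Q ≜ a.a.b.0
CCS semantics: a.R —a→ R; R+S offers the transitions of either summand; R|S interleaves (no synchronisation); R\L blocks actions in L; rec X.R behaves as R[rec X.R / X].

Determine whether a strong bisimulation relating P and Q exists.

P ~ Q

LTS(P): 4 reachable states
  s0 = a.(a.b.0 + 0) has moves —a→ s1
  s1 = a.b.0 + 0 has moves —a→ s2
  s2 = b.0 has moves —b→ s3
  s3 = 0 has moves ∅
LTS(Q): 4 reachable states
  t0 = a.a.b.0 has moves —a→ t1
  t1 = a.b.0 has moves —a→ t2
  t2 = b.0 has moves —b→ t3
  t3 = 0 has moves ∅
Coarsest stable partition (strong bisimilarity classes):
  B0 = {s0, t0}
  B1 = {s1, t1}
  B2 = {s2, t2}
  B3 = {s3, t3}
s0 ∈ B0, t0 ∈ B0 → same block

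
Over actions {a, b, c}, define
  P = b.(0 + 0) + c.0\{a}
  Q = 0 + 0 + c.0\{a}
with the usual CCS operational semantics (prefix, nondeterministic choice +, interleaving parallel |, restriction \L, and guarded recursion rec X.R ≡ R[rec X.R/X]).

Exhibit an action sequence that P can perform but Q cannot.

b

P's transition system — 3 states:
  m0 = b.(0 + 0) + c.0\{a} ⊢ -b-> m1, -c-> m2
  m1 = 0 + 0 ⊢ ·
  m2 = 0\{a} ⊢ ·
Q's transition system — 2 states:
  n0 = 0 + 0 + c.0\{a} ⊢ -c-> n1
  n1 = 0\{a} ⊢ ·
Executing b from P (initial set {m0}):
  after b @ step 1: {m1}
  ✓ P
Executing b from Q (initial set {n0}):
  after b @ step 1: no successor for Q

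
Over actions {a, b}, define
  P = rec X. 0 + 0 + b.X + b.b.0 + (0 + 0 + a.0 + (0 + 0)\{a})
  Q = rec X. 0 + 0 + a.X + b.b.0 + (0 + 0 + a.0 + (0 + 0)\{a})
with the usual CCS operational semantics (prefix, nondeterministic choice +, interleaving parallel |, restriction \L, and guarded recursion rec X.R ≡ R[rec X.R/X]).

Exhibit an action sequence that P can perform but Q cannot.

LTS(P): 3 reachable states
  s0 = rec X. 0 + 0 + b.X + b.b.0 + (0 + 0 + a.0 + (0 + 0)\{a}) → ··a··> s1, ··b··> s0, ··b··> s2
  s1 = 0 → (no moves)
  s2 = b.0 → ··b··> s1
LTS(Q): 3 reachable states
  t0 = rec X. 0 + 0 + a.X + b.b.0 + (0 + 0 + a.0 + (0 + 0)\{a}) → ··a··> t0, ··a··> t1, ··b··> t2
  t1 = 0 → (no moves)
  t2 = b.0 → ··b··> t1
Executing ba from P (initial set {s0}):
  step 1 (b): {s0, s2}
  step 2 (a): {s1}
  ✓ P
Executing ba from Q (initial set {t0}):
  step 1 (b): {t2}
  step 2 (a): no successor for Q

ba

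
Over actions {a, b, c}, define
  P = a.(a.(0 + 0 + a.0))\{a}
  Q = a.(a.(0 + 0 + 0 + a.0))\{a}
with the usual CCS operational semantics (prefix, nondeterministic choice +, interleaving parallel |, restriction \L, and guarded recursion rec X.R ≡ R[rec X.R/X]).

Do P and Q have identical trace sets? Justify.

traces(P) = traces(Q)

Reachable graph of P (2 states):
  u0 = a.(a.(0 + 0 + a.0))\{a} has moves --a--▸ u1
  u1 = (a.(0 + 0 + a.0))\{a} has moves deadlocked
Reachable graph of Q (2 states):
  v0 = a.(a.(0 + 0 + 0 + a.0))\{a} has moves --a--▸ v1
  v1 = (a.(0 + 0 + 0 + a.0))\{a} has moves deadlocked
Coarsest stable partition (strong bisimilarity classes):
  B0 = {u0, v0}
  B1 = {u1, v1}
u0 ∈ B0, v0 ∈ B0 → same block
Bisimilar ⇒ trace-equivalent.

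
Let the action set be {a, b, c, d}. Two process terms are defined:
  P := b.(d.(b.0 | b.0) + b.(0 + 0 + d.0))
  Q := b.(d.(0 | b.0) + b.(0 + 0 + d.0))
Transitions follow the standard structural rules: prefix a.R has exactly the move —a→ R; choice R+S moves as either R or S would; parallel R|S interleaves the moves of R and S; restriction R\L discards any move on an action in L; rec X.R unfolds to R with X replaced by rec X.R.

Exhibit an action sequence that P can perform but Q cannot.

P's transition system — 8 states:
  s0 = b.(d.(b.0 | b.0) + b.(0 + 0 + d.0)) :: ··b··> s1
  s1 = d.(b.0 | b.0) + b.(0 + 0 + d.0) :: ··b··> s2, ··d··> s3
  s2 = 0 + 0 + d.0 :: ··d··> s4
  s3 = b.0 | b.0 :: ··b··> s5, ··b··> s6
  s4 = 0 :: ∅
  s5 = 0 | b.0 :: ··b··> s7
  s6 = b.0 | 0 :: ··b··> s7
  s7 = 0 | 0 :: ∅
Q's transition system — 6 states:
  t0 = b.(d.(0 | b.0) + b.(0 + 0 + d.0)) :: ··b··> t1
  t1 = d.(0 | b.0) + b.(0 + 0 + d.0) :: ··b··> t2, ··d··> t3
  t2 = 0 + 0 + d.0 :: ··d··> t4
  t3 = 0 | b.0 :: ··b··> t5
  t4 = 0 :: ∅
  t5 = 0 | 0 :: ∅
Run σ = ⟨bdbb⟩ on P: start {s0}
  [1] b ⇒ {s1}
  [2] d ⇒ {s3}
  [3] b ⇒ {s5, s6}
  [4] b ⇒ {s7}
  P completes σ.
Run σ = ⟨bdbb⟩ on Q: start {t0}
  [1] b ⇒ {t1}
  [2] d ⇒ {t3}
  [3] b ⇒ {t5}
  [4] b ⇒ ∅  — Q cannot continue

bdbb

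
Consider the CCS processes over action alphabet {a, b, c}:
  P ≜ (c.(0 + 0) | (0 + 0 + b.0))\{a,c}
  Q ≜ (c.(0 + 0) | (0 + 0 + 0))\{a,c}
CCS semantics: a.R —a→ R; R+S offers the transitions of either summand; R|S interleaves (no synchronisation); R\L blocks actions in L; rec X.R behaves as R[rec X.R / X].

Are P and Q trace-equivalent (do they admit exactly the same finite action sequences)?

LTS(P): 2 reachable states
  u0 = (c.(0 + 0) | (0 + 0 + b.0))\{a,c} | -b-> u1
  u1 = (c.(0 + 0) | 0)\{a,c} | stopped
LTS(Q): 1 reachable states
  v0 = (c.(0 + 0) | (0 + 0 + 0))\{a,c} | stopped
Run σ = ⟨b⟩ on P: start {u0}
  [1] b ⇒ {u1}
  ✓ P
Run σ = ⟨b⟩ on Q: start {v0}
  [1] b ⇒ ∅ (Q stuck)

NO — witness ⟨b⟩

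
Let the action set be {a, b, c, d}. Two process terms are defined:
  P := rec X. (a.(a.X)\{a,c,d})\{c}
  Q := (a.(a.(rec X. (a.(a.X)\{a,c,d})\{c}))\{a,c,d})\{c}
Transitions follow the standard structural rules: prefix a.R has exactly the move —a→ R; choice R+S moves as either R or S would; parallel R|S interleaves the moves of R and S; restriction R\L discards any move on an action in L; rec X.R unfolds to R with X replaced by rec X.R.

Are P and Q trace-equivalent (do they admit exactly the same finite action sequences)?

traces(P) = traces(Q)

LTS(P): 2 reachable states
  m0 = rec X. (a.(a.X)\{a,c,d})\{c} → —a→ m1
  m1 = (a.(rec X. (a.(a.X)\{a,c,d})\{c}))\{a,c,d}\{c} → deadlocked
LTS(Q): 2 reachable states
  n0 = (a.(a.(rec X. (a.(a.X)\{a,c,d})\{c}))\{a,c,d})\{c} → —a→ n1
  n1 = (a.(rec X. (a.(a.X)\{a,c,d})\{c}))\{a,c,d}\{c} → deadlocked
Bisimilarity quotient blocks:
  B0 = {m0, n0}
  B1 = {m1, n1}
m0 ∈ B0, n0 ∈ B0 → same block
Bisimilar ⇒ trace-equivalent.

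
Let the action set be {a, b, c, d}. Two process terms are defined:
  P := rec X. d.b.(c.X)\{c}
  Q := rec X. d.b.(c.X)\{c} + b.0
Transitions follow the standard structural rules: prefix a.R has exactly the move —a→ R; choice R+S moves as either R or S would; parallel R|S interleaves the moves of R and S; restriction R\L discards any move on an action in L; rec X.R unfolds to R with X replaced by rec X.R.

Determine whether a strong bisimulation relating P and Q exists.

Reachable graph of P (3 states):
  m0 = rec X. d.b.(c.X)\{c} | —d→ m1
  m1 = b.(c.(rec X. d.b.(c.X)\{c}))\{c} | —b→ m2
  m2 = (c.(rec X. d.b.(c.X)\{c}))\{c} | ∅
Reachable graph of Q (4 states):
  n0 = rec X. d.b.(c.X)\{c} + b.0 | —b→ n1, —d→ n2
  n1 = 0 | ∅
  n2 = b.(c.(rec X. d.b.(c.X)\{c} + b.0))\{c} | —b→ n3
  n3 = (c.(rec X. d.b.(c.X)\{c} + b.0))\{c} | ∅
Coarsest stable partition (strong bisimilarity classes):
  B0 = {m0}
  B1 = {m1, n2}
  B2 = {m2, n1, n3}
  B3 = {n0}
m0 ∈ B0, n0 ∈ B3 → different blocks

P ≁ Q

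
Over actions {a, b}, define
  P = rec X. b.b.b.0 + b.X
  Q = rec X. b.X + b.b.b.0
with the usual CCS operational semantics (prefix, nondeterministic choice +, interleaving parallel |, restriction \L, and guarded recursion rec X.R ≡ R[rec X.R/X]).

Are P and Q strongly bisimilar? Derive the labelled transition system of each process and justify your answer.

Reachable graph of P (4 states):
  m0 = rec X. b.b.b.0 + b.X ⊢ ··b··> m0, ··b··> m1
  m1 = b.b.0 ⊢ ··b··> m2
  m2 = b.0 ⊢ ··b··> m3
  m3 = 0 ⊢ ∅
Reachable graph of Q (4 states):
  n0 = rec X. b.X + b.b.b.0 ⊢ ··b··> n0, ··b··> n1
  n1 = b.b.0 ⊢ ··b··> n2
  n2 = b.0 ⊢ ··b··> n3
  n3 = 0 ⊢ ∅
Partition-refinement fixed point:
  B0 = {m0, n0}
  B1 = {m1, n1}
  B2 = {m2, n2}
  B3 = {m3, n3}
m0 ∈ B0, n0 ∈ B0 → same block

YES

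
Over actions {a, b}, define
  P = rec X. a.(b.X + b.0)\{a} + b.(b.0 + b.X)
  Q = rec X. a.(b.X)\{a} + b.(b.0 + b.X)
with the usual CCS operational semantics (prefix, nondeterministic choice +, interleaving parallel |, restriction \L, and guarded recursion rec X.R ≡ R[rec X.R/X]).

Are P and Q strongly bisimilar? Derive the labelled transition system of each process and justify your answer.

NO

P's transition system — 7 states:
  m0 = rec X. a.(b.X + b.0)\{a} + b.(b.0 + b.X) ⊢ -a-> m1, -b-> m2
  m1 = (b.(rec X. a.(b.X + b.0)\{a} + b.(b.0 + b.X)) + b.0)\{a} ⊢ -b-> m3, -b-> m4
  m2 = b.0 + b.(rec X. a.(b.X + b.0)\{a} + b.(b.0 + b.X)) ⊢ -b-> m0, -b-> m5
  m3 = (rec X. a.(b.X + b.0)\{a} + b.(b.0 + b.X))\{a} ⊢ -b-> m6
  m4 = 0\{a} ⊢ ·
  m5 = 0 ⊢ ·
  m6 = (b.0 + b.(rec X. a.(b.X + b.0)\{a} + b.(b.0 + b.X)))\{a} ⊢ -b-> m3, -b-> m4
Q's transition system — 7 states:
  n0 = rec X. a.(b.X)\{a} + b.(b.0 + b.X) ⊢ -a-> n1, -b-> n2
  n1 = (b.(rec X. a.(b.X)\{a} + b.(b.0 + b.X)))\{a} ⊢ -b-> n3
  n2 = b.0 + b.(rec X. a.(b.X)\{a} + b.(b.0 + b.X)) ⊢ -b-> n0, -b-> n4
  n3 = (rec X. a.(b.X)\{a} + b.(b.0 + b.X))\{a} ⊢ -b-> n5
  n4 = 0 ⊢ ·
  n5 = (b.0 + b.(rec X. a.(b.X)\{a} + b.(b.0 + b.X)))\{a} ⊢ -b-> n3, -b-> n6
  n6 = 0\{a} ⊢ ·
Bisimilarity quotient blocks:
  B0 = {m0}
  B1 = {m2}
  B2 = {m4, m5, n4, n6}
  B3 = {m1, m6, n5}
  B4 = {m3, n3}
  B5 = {n0}
  B6 = {n2}
  B7 = {n1}
m0 ∈ B0, n0 ∈ B5 → different blocks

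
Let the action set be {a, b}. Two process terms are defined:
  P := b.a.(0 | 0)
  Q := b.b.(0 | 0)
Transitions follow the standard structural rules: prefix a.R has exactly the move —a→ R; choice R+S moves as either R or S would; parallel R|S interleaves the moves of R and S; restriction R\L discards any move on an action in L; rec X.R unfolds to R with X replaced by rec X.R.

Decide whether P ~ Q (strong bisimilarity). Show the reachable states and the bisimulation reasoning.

Reachable graph of P (3 states):
  u0 = b.a.(0 | 0) :: -b-> u1
  u1 = a.(0 | 0) :: -a-> u2
  u2 = 0 | 0 :: ∅
Reachable graph of Q (3 states):
  v0 = b.b.(0 | 0) :: -b-> v1
  v1 = b.(0 | 0) :: -b-> v2
  v2 = 0 | 0 :: ∅
Coarsest stable partition (strong bisimilarity classes):
  B0 = {u0}
  B1 = {u1}
  B2 = {u2, v2}
  B3 = {v0}
  B4 = {v1}
u0 ∈ B0, v0 ∈ B3 → different blocks

NO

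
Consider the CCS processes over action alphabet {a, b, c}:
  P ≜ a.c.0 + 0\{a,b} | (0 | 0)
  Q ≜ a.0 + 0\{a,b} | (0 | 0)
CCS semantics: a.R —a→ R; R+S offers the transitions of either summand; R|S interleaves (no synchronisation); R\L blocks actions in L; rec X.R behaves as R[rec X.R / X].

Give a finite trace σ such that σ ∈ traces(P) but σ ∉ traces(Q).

ac

P's transition system — 3 states:
  p0 = a.c.0 + 0\{a,b} | (0 | 0) → ··a··> p1
  p1 = c.0 → ··c··> p2
  p2 = 0 → stopped
Q's transition system — 2 states:
  q0 = a.0 + 0\{a,b} | (0 | 0) → ··a··> q1
  q1 = 0 → stopped
Trace ⟨ac⟩ through P, begin at {p0}:
  step 1 (a): {p1}
  step 2 (c): {p2}
  ✓ P
Trace ⟨ac⟩ through Q, begin at {q0}:
  step 1 (a): {q1}
  step 2 (c): ∅  — Q cannot continue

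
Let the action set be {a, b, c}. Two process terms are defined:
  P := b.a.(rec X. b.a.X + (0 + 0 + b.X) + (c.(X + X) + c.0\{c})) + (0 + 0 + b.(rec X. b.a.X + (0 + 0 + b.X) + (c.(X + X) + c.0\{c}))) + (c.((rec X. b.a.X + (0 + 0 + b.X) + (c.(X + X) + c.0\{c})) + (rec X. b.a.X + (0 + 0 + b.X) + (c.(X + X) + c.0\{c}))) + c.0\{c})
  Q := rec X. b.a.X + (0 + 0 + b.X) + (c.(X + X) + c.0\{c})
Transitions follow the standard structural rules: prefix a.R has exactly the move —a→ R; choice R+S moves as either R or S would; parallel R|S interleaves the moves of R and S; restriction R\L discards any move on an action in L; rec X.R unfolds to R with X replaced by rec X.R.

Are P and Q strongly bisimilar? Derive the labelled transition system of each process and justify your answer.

Reachable graph of P (5 states):
  u0 = b.a.(rec X. b.a.X + (0 + 0 + b.X) + (c.(X + X) + c.0\{c})) + (0 + 0 + b.(rec X. b.a.X + (0 + 0 + b.X) + (c.(X + X) + c.0\{c}))) + (c.((rec X. b.a.X + (0 + 0 + b.X) + (c.(X + X) + c.0\{c})) + (rec X. b.a.X + (0 + 0 + b.X) + (c.(X + X) + c.0\{c}))) + c.0\{c}) ⊢ -b-> u1, -b-> u2, -c-> u3, -c-> u4
  u1 = a.(rec X. b.a.X + (0 + 0 + b.X) + (c.(X + X) + c.0\{c})) ⊢ -a-> u2
  u2 = rec X. b.a.X + (0 + 0 + b.X) + (c.(X + X) + c.0\{c}) ⊢ -b-> u1, -b-> u2, -c-> u3, -c-> u4
  u3 = (rec X. b.a.X + (0 + 0 + b.X) + (c.(X + X) + c.0\{c})) + (rec X. b.a.X + (0 + 0 + b.X) + (c.(X + X) + c.0\{c})) ⊢ -b-> u1, -b-> u2, -c-> u3, -c-> u4
  u4 = 0\{c} ⊢ ·
Reachable graph of Q (4 states):
  v0 = rec X. b.a.X + (0 + 0 + b.X) + (c.(X + X) + c.0\{c}) ⊢ -b-> v0, -b-> v1, -c-> v2, -c-> v3
  v1 = a.(rec X. b.a.X + (0 + 0 + b.X) + (c.(X + X) + c.0\{c})) ⊢ -a-> v0
  v2 = (rec X. b.a.X + (0 + 0 + b.X) + (c.(X + X) + c.0\{c})) + (rec X. b.a.X + (0 + 0 + b.X) + (c.(X + X) + c.0\{c})) ⊢ -b-> v0, -b-> v1, -c-> v2, -c-> v3
  v3 = 0\{c} ⊢ ·
Partition-refinement fixed point:
  B0 = {u0, u2, u3, v0, v2}
  B1 = {u4, v3}
  B2 = {u1, v1}
u0 ∈ B0, v0 ∈ B0 → same block

YES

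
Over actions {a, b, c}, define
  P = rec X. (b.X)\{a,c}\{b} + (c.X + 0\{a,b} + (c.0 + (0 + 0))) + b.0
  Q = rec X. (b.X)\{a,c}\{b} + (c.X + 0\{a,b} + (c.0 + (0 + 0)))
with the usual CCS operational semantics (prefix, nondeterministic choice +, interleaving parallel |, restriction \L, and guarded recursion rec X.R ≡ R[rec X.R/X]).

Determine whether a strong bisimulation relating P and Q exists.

P ≁ Q

LTS(P): 2 reachable states
  m0 = rec X. (b.X)\{a,c}\{b} + (c.X + 0\{a,b} + (c.0 + (0 + 0))) + b.0 :: -b-> m1, -c-> m0, -c-> m1
  m1 = 0 :: ∅
LTS(Q): 2 reachable states
  n0 = rec X. (b.X)\{a,c}\{b} + (c.X + 0\{a,b} + (c.0 + (0 + 0))) :: -c-> n0, -c-> n1
  n1 = 0 :: ∅
Coarsest stable partition (strong bisimilarity classes):
  B0 = {m0}
  B1 = {m1, n1}
  B2 = {n0}
m0 ∈ B0, n0 ∈ B2 → different blocks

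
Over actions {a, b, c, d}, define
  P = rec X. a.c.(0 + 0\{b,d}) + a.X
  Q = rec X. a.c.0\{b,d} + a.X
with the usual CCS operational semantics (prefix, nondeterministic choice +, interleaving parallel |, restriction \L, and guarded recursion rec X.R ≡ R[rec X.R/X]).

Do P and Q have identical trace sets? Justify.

YES

LTS(P): 3 reachable states
  u0 = rec X. a.c.(0 + 0\{b,d}) + a.X → —a→ u0, —a→ u1
  u1 = c.(0 + 0\{b,d}) → —c→ u2
  u2 = 0 + 0\{b,d} → deadlocked
LTS(Q): 3 reachable states
  v0 = rec X. a.c.0\{b,d} + a.X → —a→ v0, —a→ v1
  v1 = c.0\{b,d} → —c→ v2
  v2 = 0\{b,d} → deadlocked
Bisimilarity quotient blocks:
  B0 = {u0, v0}
  B1 = {u1, v1}
  B2 = {u2, v2}
u0 ∈ B0, v0 ∈ B0 → same block
Bisimilar ⇒ trace-equivalent.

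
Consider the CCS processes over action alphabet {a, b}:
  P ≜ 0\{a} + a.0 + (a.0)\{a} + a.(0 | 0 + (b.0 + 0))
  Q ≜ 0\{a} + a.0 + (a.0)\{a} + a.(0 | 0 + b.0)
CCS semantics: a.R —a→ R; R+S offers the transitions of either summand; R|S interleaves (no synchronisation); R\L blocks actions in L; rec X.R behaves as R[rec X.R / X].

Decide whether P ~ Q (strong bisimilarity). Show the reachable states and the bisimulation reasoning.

YES

P's transition system — 3 states:
  u0 = 0\{a} + a.0 + (a.0)\{a} + a.(0 | 0 + (b.0 + 0)) :: -a-> u1, -a-> u2
  u1 = 0 :: deadlocked
  u2 = 0 | 0 + (b.0 + 0) :: -b-> u1
Q's transition system — 3 states:
  v0 = 0\{a} + a.0 + (a.0)\{a} + a.(0 | 0 + b.0) :: -a-> v1, -a-> v2
  v1 = 0 :: deadlocked
  v2 = 0 | 0 + b.0 :: -b-> v1
Bisimilarity quotient blocks:
  B0 = {u0, v0}
  B1 = {u1, v1}
  B2 = {u2, v2}
u0 ∈ B0, v0 ∈ B0 → same block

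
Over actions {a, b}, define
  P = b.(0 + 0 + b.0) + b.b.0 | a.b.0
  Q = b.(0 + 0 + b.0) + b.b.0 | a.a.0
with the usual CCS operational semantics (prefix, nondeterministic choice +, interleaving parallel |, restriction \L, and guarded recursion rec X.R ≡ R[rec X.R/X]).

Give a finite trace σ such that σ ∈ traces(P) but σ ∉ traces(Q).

abbb

P's transition system — 11 states:
  u0 = b.(0 + 0 + b.0) + b.b.0 | a.b.0 has moves ··a··> u1, ··b··> u2, ··b··> u3
  u1 = b.b.0 | b.0 has moves ··b··> u4, ··b··> u5
  u2 = 0 + 0 + b.0 has moves ··b··> u6
  u3 = b.0 | a.b.0 has moves ··a··> u4, ··b··> u7
  u4 = b.0 | b.0 has moves ··b··> u8, ··b··> u9
  u5 = b.b.0 | 0 has moves ··b··> u9
  u6 = 0 has moves (no moves)
  u7 = 0 | a.b.0 has moves ··a··> u8
  u8 = 0 | b.0 has moves ··b··> u10
  u9 = b.0 | 0 has moves ··b··> u10
  u10 = 0 | 0 has moves (no moves)
Q's transition system — 11 states:
  v0 = b.(0 + 0 + b.0) + b.b.0 | a.a.0 has moves ··a··> v1, ··b··> v2, ··b··> v3
  v1 = b.b.0 | a.0 has moves ··a··> v4, ··b··> v5
  v2 = 0 + 0 + b.0 has moves ··b··> v6
  v3 = b.0 | a.a.0 has moves ··a··> v5, ··b··> v7
  v4 = b.b.0 | 0 has moves ··b··> v8
  v5 = b.0 | a.0 has moves ··a··> v8, ··b··> v9
  v6 = 0 has moves (no moves)
  v7 = 0 | a.a.0 has moves ··a··> v9
  v8 = b.0 | 0 has moves ··b··> v10
  v9 = 0 | a.0 has moves ··a··> v10
  v10 = 0 | 0 has moves (no moves)
Run σ = ⟨abbb⟩ on P: start {u0}
  after a @ step 1: {u1}
  after b @ step 2: {u4, u5}
  after b @ step 3: {u8, u9}
  after b @ step 4: {u10}
  ✓ P
Run σ = ⟨abbb⟩ on Q: start {v0}
  after a @ step 1: {v1}
  after b @ step 2: {v5}
  after b @ step 3: {v9}
  after b @ step 4: no successor for Q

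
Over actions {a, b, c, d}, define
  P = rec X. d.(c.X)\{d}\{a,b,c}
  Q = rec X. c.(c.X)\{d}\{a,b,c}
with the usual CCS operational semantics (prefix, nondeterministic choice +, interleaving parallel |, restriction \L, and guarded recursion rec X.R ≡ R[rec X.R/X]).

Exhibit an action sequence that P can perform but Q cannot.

LTS(P): 2 reachable states
  p0 = rec X. d.(c.X)\{d}\{a,b,c} | —d→ p1
  p1 = (c.(rec X. d.(c.X)\{d}\{a,b,c}))\{d}\{a,b,c} | deadlocked
LTS(Q): 2 reachable states
  q0 = rec X. c.(c.X)\{d}\{a,b,c} | —c→ q1
  q1 = (c.(rec X. c.(c.X)\{d}\{a,b,c}))\{d}\{a,b,c} | deadlocked
Executing d from P (initial set {p0}):
  [1] d ⇒ {p1}
  P completes σ.
Executing d from Q (initial set {q0}):
  [1] d ⇒ no successor for Q

d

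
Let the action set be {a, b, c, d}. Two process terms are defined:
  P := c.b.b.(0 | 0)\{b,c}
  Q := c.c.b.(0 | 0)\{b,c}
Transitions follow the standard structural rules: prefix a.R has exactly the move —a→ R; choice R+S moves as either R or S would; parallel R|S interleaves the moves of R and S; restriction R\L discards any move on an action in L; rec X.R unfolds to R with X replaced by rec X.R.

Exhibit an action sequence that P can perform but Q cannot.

cb

P's transition system — 4 states:
  u0 = c.b.b.(0 | 0)\{b,c} :: --c--▸ u1
  u1 = b.b.(0 | 0)\{b,c} :: --b--▸ u2
  u2 = b.(0 | 0)\{b,c} :: --b--▸ u3
  u3 = (0 | 0)\{b,c} :: ·
Q's transition system — 4 states:
  v0 = c.c.b.(0 | 0)\{b,c} :: --c--▸ v1
  v1 = c.b.(0 | 0)\{b,c} :: --c--▸ v2
  v2 = b.(0 | 0)\{b,c} :: --b--▸ v3
  v3 = (0 | 0)\{b,c} :: ·
Run σ = ⟨cb⟩ on P: start {u0}
  after c @ step 1: {u1}
  after b @ step 2: {u2}
  — P admits the full trace.
Run σ = ⟨cb⟩ on Q: start {v0}
  after c @ step 1: {v1}
  after b @ step 2: ∅ (Q stuck)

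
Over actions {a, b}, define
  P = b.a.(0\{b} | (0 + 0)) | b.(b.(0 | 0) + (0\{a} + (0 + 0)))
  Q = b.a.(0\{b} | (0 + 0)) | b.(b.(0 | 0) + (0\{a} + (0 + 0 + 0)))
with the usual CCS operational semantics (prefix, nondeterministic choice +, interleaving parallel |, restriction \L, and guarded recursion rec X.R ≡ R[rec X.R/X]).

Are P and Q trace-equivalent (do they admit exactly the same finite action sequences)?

Reachable graph of P (9 states):
  u0 = b.a.(0\{b} | (0 + 0)) | b.(b.(0 | 0) + (0\{a} + (0 + 0))) has moves —b→ u1, —b→ u2
  u1 = a.(0\{b} | (0 + 0)) | b.(b.(0 | 0) + (0\{a} + (0 + 0))) has moves —a→ u3, —b→ u4
  u2 = b.a.(0\{b} | (0 + 0)) | (b.(0 | 0) + (0\{a} + (0 + 0))) has moves —b→ u4, —b→ u5
  u3 = 0\{b} | (0 + 0) | b.(b.(0 | 0) + (0\{a} + (0 + 0))) has moves —b→ u6
  u4 = a.(0\{b} | (0 + 0)) | (b.(0 | 0) + (0\{a} + (0 + 0))) has moves —a→ u6, —b→ u7
  u5 = b.a.(0\{b} | (0 + 0)) | (0 | 0) has moves —b→ u7
  u6 = 0\{b} | (0 + 0) | (b.(0 | 0) + (0\{a} + (0 + 0))) has moves —b→ u8
  u7 = a.(0\{b} | (0 + 0)) | (0 | 0) has moves —a→ u8
  u8 = 0\{b} | (0 + 0) | (0 | 0) has moves deadlocked
Reachable graph of Q (9 states):
  v0 = b.a.(0\{b} | (0 + 0)) | b.(b.(0 | 0) + (0\{a} + (0 + 0 + 0))) has moves —b→ v1, —b→ v2
  v1 = a.(0\{b} | (0 + 0)) | b.(b.(0 | 0) + (0\{a} + (0 + 0 + 0))) has moves —a→ v3, —b→ v4
  v2 = b.a.(0\{b} | (0 + 0)) | (b.(0 | 0) + (0\{a} + (0 + 0 + 0))) has moves —b→ v4, —b→ v5
  v3 = 0\{b} | (0 + 0) | b.(b.(0 | 0) + (0\{a} + (0 + 0 + 0))) has moves —b→ v6
  v4 = a.(0\{b} | (0 + 0)) | (b.(0 | 0) + (0\{a} + (0 + 0 + 0))) has moves —a→ v6, —b→ v7
  v5 = b.a.(0\{b} | (0 + 0)) | (0 | 0) has moves —b→ v7
  v6 = 0\{b} | (0 + 0) | (b.(0 | 0) + (0\{a} + (0 + 0 + 0))) has moves —b→ v8
  v7 = a.(0\{b} | (0 + 0)) | (0 | 0) has moves —a→ v8
  v8 = 0\{b} | (0 + 0) | (0 | 0) has moves deadlocked
Bisimilarity quotient blocks:
  B0 = {u0, v0}
  B1 = {u1, v1}
  B2 = {u4, v4}
  B3 = {u7, v7}
  B4 = {u8, v8}
  B5 = {u6, v6}
  B6 = {u3, v3}
  B7 = {u2, v2}
  B8 = {u5, v5}
u0 ∈ B0, v0 ∈ B0 → same block
Bisimilar ⇒ trace-equivalent.

trace-equivalent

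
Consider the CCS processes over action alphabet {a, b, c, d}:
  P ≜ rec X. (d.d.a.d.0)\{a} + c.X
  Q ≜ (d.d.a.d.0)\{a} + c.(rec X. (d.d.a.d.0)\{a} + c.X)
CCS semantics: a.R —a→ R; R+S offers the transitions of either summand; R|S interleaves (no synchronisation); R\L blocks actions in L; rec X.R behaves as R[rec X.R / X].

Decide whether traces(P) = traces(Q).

Reachable graph of P (3 states):
  s0 = rec X. (d.d.a.d.0)\{a} + c.X | --c--▸ s0, --d--▸ s1
  s1 = (d.a.d.0)\{a} | --d--▸ s2
  s2 = (a.d.0)\{a} | stopped
Reachable graph of Q (4 states):
  t0 = (d.d.a.d.0)\{a} + c.(rec X. (d.d.a.d.0)\{a} + c.X) | --c--▸ t1, --d--▸ t2
  t1 = rec X. (d.d.a.d.0)\{a} + c.X | --c--▸ t1, --d--▸ t2
  t2 = (d.a.d.0)\{a} | --d--▸ t3
  t3 = (a.d.0)\{a} | stopped
Partition-refinement fixed point:
  B0 = {s0, t0, t1}
  B1 = {s1, t2}
  B2 = {s2, t3}
s0 ∈ B0, t0 ∈ B0 → same block
Bisimilar ⇒ trace-equivalent.

traces(P) = traces(Q)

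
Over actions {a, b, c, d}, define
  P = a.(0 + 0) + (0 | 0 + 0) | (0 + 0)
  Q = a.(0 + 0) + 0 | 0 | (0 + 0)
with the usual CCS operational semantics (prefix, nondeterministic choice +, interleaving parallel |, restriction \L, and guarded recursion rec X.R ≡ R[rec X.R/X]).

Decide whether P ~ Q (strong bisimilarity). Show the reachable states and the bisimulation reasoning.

YES

P's transition system — 2 states:
  p0 = a.(0 + 0) + (0 | 0 + 0) | (0 + 0) has moves --a--▸ p1
  p1 = 0 + 0 has moves ∅
Q's transition system — 2 states:
  q0 = a.(0 + 0) + 0 | 0 | (0 + 0) has moves --a--▸ q1
  q1 = 0 + 0 has moves ∅
Bisimilarity quotient blocks:
  B0 = {p0, q0}
  B1 = {p1, q1}
p0 ∈ B0, q0 ∈ B0 → same block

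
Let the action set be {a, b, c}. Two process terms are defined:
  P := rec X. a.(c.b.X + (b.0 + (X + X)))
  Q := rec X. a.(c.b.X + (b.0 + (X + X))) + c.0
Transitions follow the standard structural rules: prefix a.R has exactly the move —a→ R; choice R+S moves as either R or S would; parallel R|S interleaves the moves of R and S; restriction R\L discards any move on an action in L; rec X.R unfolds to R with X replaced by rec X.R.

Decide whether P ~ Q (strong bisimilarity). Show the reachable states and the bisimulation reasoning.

P's transition system — 4 states:
  m0 = rec X. a.(c.b.X + (b.0 + (X + X))) ⊢ =a=> m1
  m1 = c.b.(rec X. a.(c.b.X + (b.0 + (X + X)))) + (b.0 + ((rec X. a.(c.b.X + (b.0 + (X + X)))) + (rec X. a.(c.b.X + (b.0 + (X + X)))))) ⊢ =a=> m1, =b=> m2, =c=> m3
  m2 = 0 ⊢ ∅
  m3 = b.(rec X. a.(c.b.X + (b.0 + (X + X)))) ⊢ =b=> m0
Q's transition system — 4 states:
  n0 = rec X. a.(c.b.X + (b.0 + (X + X))) + c.0 ⊢ =a=> n1, =c=> n2
  n1 = c.b.(rec X. a.(c.b.X + (b.0 + (X + X))) + c.0) + (b.0 + ((rec X. a.(c.b.X + (b.0 + (X + X))) + c.0) + (rec X. a.(c.b.X + (b.0 + (X + X))) + c.0))) ⊢ =a=> n1, =b=> n2, =c=> n2, =c=> n3
  n2 = 0 ⊢ ∅
  n3 = b.(rec X. a.(c.b.X + (b.0 + (X + X))) + c.0) ⊢ =b=> n0
Coarsest stable partition (strong bisimilarity classes):
  B0 = {m0}
  B1 = {m1}
  B2 = {m3}
  B3 = {m2, n2}
  B4 = {n0}
  B5 = {n1}
  B6 = {n3}
m0 ∈ B0, n0 ∈ B4 → different blocks

not bisimilar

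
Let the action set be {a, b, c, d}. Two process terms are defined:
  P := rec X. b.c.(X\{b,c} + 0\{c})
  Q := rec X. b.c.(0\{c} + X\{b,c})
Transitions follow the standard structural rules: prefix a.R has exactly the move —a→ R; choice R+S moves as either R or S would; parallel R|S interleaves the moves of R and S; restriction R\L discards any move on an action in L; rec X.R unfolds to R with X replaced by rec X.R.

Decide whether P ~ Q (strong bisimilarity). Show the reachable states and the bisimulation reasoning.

Reachable graph of P (3 states):
  u0 = rec X. b.c.(X\{b,c} + 0\{c}) | -b-> u1
  u1 = c.((rec X. b.c.(X\{b,c} + 0\{c}))\{b,c} + 0\{c}) | -c-> u2
  u2 = (rec X. b.c.(X\{b,c} + 0\{c}))\{b,c} + 0\{c} | (no moves)
Reachable graph of Q (3 states):
  v0 = rec X. b.c.(0\{c} + X\{b,c}) | -b-> v1
  v1 = c.(0\{c} + (rec X. b.c.(0\{c} + X\{b,c}))\{b,c}) | -c-> v2
  v2 = 0\{c} + (rec X. b.c.(0\{c} + X\{b,c}))\{b,c} | (no moves)
Bisimilarity quotient blocks:
  B0 = {u0, v0}
  B1 = {u1, v1}
  B2 = {u2, v2}
u0 ∈ B0, v0 ∈ B0 → same block

bisimilar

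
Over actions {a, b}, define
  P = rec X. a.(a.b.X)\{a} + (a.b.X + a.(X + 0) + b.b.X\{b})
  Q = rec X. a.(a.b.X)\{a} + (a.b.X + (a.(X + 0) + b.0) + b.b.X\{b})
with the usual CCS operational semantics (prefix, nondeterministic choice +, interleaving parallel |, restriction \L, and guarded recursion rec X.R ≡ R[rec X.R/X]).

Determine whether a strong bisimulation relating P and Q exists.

NO

Reachable graph of P (9 states):
  p0 = rec X. a.(a.b.X)\{a} + (a.b.X + a.(X + 0) + b.b.X\{b}) :: --a--▸ p1, --a--▸ p2, --a--▸ p3, --b--▸ p4
  p1 = (a.b.(rec X. a.(a.b.X)\{a} + (a.b.X + a.(X + 0) + b.b.X\{b})))\{a} :: (no moves)
  p2 = (rec X. a.(a.b.X)\{a} + (a.b.X + a.(X + 0) + b.b.X\{b})) + 0 :: --a--▸ p1, --a--▸ p2, --a--▸ p3, --b--▸ p4
  p3 = b.(rec X. a.(a.b.X)\{a} + (a.b.X + a.(X + 0) + b.b.X\{b})) :: --b--▸ p0
  p4 = b.(rec X. a.(a.b.X)\{a} + (a.b.X + a.(X + 0) + b.b.X\{b}))\{b} :: --b--▸ p5
  p5 = (rec X. a.(a.b.X)\{a} + (a.b.X + a.(X + 0) + b.b.X\{b}))\{b} :: --a--▸ p6, --a--▸ p7, --a--▸ p8
  p6 = ((rec X. a.(a.b.X)\{a} + (a.b.X + a.(X + 0) + b.b.X\{b})) + 0)\{b} :: --a--▸ p6, --a--▸ p7, --a--▸ p8
  p7 = (a.b.(rec X. a.(a.b.X)\{a} + (a.b.X + a.(X + 0) + b.b.X\{b})))\{a}\{b} :: (no moves)
  p8 = (b.(rec X. a.(a.b.X)\{a} + (a.b.X + a.(X + 0) + b.b.X\{b})))\{b} :: (no moves)
Reachable graph of Q (10 states):
  q0 = rec X. a.(a.b.X)\{a} + (a.b.X + (a.(X + 0) + b.0) + b.b.X\{b}) :: --a--▸ q1, --a--▸ q2, --a--▸ q3, --b--▸ q4, --b--▸ q5
  q1 = (a.b.(rec X. a.(a.b.X)\{a} + (a.b.X + (a.(X + 0) + b.0) + b.b.X\{b})))\{a} :: (no moves)
  q2 = (rec X. a.(a.b.X)\{a} + (a.b.X + (a.(X + 0) + b.0) + b.b.X\{b})) + 0 :: --a--▸ q1, --a--▸ q2, --a--▸ q3, --b--▸ q4, --b--▸ q5
  q3 = b.(rec X. a.(a.b.X)\{a} + (a.b.X + (a.(X + 0) + b.0) + b.b.X\{b})) :: --b--▸ q0
  q4 = 0 :: (no moves)
  q5 = b.(rec X. a.(a.b.X)\{a} + (a.b.X + (a.(X + 0) + b.0) + b.b.X\{b}))\{b} :: --b--▸ q6
  q6 = (rec X. a.(a.b.X)\{a} + (a.b.X + (a.(X + 0) + b.0) + b.b.X\{b}))\{b} :: --a--▸ q7, --a--▸ q8, --a--▸ q9
  q7 = ((rec X. a.(a.b.X)\{a} + (a.b.X + (a.(X + 0) + b.0) + b.b.X\{b})) + 0)\{b} :: --a--▸ q7, --a--▸ q8, --a--▸ q9
  q8 = (a.b.(rec X. a.(a.b.X)\{a} + (a.b.X + (a.(X + 0) + b.0) + b.b.X\{b})))\{a}\{b} :: (no moves)
  q9 = (b.(rec X. a.(a.b.X)\{a} + (a.b.X + (a.(X + 0) + b.0) + b.b.X\{b})))\{b} :: (no moves)
Bisimilarity quotient blocks:
  B0 = {p0, p2}
  B1 = {p4, q5}
  B2 = {p5, p6, q6, q7}
  B3 = {p1, p7, p8, q1, q4, q8, q9}
  B4 = {p3}
  B5 = {q0, q2}
  B6 = {q3}
p0 ∈ B0, q0 ∈ B5 → different blocks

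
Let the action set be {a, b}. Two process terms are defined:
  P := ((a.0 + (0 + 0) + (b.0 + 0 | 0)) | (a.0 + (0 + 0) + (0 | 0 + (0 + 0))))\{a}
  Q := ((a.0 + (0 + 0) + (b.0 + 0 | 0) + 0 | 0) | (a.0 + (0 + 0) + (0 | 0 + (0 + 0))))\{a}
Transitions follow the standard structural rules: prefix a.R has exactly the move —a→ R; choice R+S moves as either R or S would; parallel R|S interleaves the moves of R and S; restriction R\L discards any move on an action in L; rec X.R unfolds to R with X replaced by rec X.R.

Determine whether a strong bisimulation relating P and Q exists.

Reachable graph of P (2 states):
  u0 = ((a.0 + (0 + 0) + (b.0 + 0 | 0)) | (a.0 + (0 + 0) + (0 | 0 + (0 + 0))))\{a} ⊢ ··b··> u1
  u1 = (0 | (a.0 + (0 + 0) + (0 | 0 + (0 + 0))))\{a} ⊢ ∅
Reachable graph of Q (2 states):
  v0 = ((a.0 + (0 + 0) + (b.0 + 0 | 0) + 0 | 0) | (a.0 + (0 + 0) + (0 | 0 + (0 + 0))))\{a} ⊢ ··b··> v1
  v1 = (0 | (a.0 + (0 + 0) + (0 | 0 + (0 + 0))))\{a} ⊢ ∅
Coarsest stable partition (strong bisimilarity classes):
  B0 = {u0, v0}
  B1 = {u1, v1}
u0 ∈ B0, v0 ∈ B0 → same block

P ~ Q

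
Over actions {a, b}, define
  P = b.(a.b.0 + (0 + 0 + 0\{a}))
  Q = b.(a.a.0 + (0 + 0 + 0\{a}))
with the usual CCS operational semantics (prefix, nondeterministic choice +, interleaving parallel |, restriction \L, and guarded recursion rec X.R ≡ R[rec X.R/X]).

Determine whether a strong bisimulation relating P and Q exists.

Reachable graph of P (4 states):
  m0 = b.(a.b.0 + (0 + 0 + 0\{a})) has moves --b--▸ m1
  m1 = a.b.0 + (0 + 0 + 0\{a}) has moves --a--▸ m2
  m2 = b.0 has moves --b--▸ m3
  m3 = 0 has moves ·
Reachable graph of Q (4 states):
  n0 = b.(a.a.0 + (0 + 0 + 0\{a})) has moves --b--▸ n1
  n1 = a.a.0 + (0 + 0 + 0\{a}) has moves --a--▸ n2
  n2 = a.0 has moves --a--▸ n3
  n3 = 0 has moves ·
Coarsest stable partition (strong bisimilarity classes):
  B0 = {m0}
  B1 = {m1}
  B2 = {m2}
  B3 = {m3, n3}
  B4 = {n0}
  B5 = {n1}
  B6 = {n2}
m0 ∈ B0, n0 ∈ B4 → different blocks

not bisimilar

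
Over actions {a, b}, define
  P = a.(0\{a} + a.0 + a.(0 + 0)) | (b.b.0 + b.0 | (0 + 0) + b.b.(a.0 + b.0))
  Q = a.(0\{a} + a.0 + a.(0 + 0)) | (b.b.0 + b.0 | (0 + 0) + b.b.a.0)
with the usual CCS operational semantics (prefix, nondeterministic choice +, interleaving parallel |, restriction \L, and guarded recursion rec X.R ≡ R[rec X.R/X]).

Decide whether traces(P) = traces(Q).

P's transition system — 24 states:
  s0 = a.(0\{a} + a.0 + a.(0 + 0)) | (b.b.0 + b.0 | (0 + 0) + b.b.(a.0 + b.0)) ⊢ —a→ s1, —b→ s2, —b→ s3, —b→ s4
  s1 = (0\{a} + a.0 + a.(0 + 0)) | (b.b.0 + b.0 | (0 + 0) + b.b.(a.0 + b.0)) ⊢ —a→ s5, —a→ s6, —b→ s7, —b→ s8, —b→ s9
  s2 = a.(0\{a} + a.0 + a.(0 + 0)) | (0 | (0 + 0)) ⊢ —a→ s7
  s3 = a.(0\{a} + a.0 + a.(0 + 0)) | b.(a.0 + b.0) ⊢ —a→ s8, —b→ s10
  s4 = a.(0\{a} + a.0 + a.(0 + 0)) | b.0 ⊢ —a→ s9, —b→ s11
  s5 = (0 + 0) | (b.b.0 + b.0 | (0 + 0) + b.b.(a.0 + b.0)) ⊢ —b→ s12, —b→ s13, —b→ s14
  s6 = 0 | (b.b.0 + b.0 | (0 + 0) + b.b.(a.0 + b.0)) ⊢ —b→ s15, —b→ s16, —b→ s17
  s7 = (0\{a} + a.0 + a.(0 + 0)) | (0 | (0 + 0)) ⊢ —a→ s12, —a→ s15
  s8 = (0\{a} + a.0 + a.(0 + 0)) | b.(a.0 + b.0) ⊢ —a→ s13, —a→ s16, —b→ s18
  s9 = (0\{a} + a.0 + a.(0 + 0)) | b.0 ⊢ —a→ s14, —a→ s17, —b→ s19
  s10 = a.(0\{a} + a.0 + a.(0 + 0)) | (a.0 + b.0) ⊢ —a→ s11, —a→ s18, —b→ s11
  s11 = a.(0\{a} + a.0 + a.(0 + 0)) | 0 ⊢ —a→ s19
  s12 = (0 + 0) | (0 | (0 + 0)) ⊢ stopped
  s13 = (0 + 0) | b.(a.0 + b.0) ⊢ —b→ s20
  s14 = (0 + 0) | b.0 ⊢ —b→ s21
  s15 = 0 | (0 | (0 + 0)) ⊢ stopped
  s16 = 0 | b.(a.0 + b.0) ⊢ —b→ s22
  s17 = 0 | b.0 ⊢ —b→ s23
  s18 = (0\{a} + a.0 + a.(0 + 0)) | (a.0 + b.0) ⊢ —a→ s19, —a→ s20, —a→ s22, —b→ s19
  s19 = (0\{a} + a.0 + a.(0 + 0)) | 0 ⊢ —a→ s21, —a→ s23
  s20 = (0 + 0) | (a.0 + b.0) ⊢ —a→ s21, —b→ s21
  s21 = (0 + 0) | 0 ⊢ stopped
  s22 = 0 | (a.0 + b.0) ⊢ —a→ s23, —b→ s23
  s23 = 0 | 0 ⊢ stopped
Q's transition system — 24 states:
  t0 = a.(0\{a} + a.0 + a.(0 + 0)) | (b.b.0 + b.0 | (0 + 0) + b.b.a.0) ⊢ —a→ t1, —b→ t2, —b→ t3, —b→ t4
  t1 = (0\{a} + a.0 + a.(0 + 0)) | (b.b.0 + b.0 | (0 + 0) + b.b.a.0) ⊢ —a→ t5, —a→ t6, —b→ t7, —b→ t8, —b→ t9
  t2 = a.(0\{a} + a.0 + a.(0 + 0)) | (0 | (0 + 0)) ⊢ —a→ t7
  t3 = a.(0\{a} + a.0 + a.(0 + 0)) | b.0 ⊢ —a→ t8, —b→ t10
  t4 = a.(0\{a} + a.0 + a.(0 + 0)) | b.a.0 ⊢ —a→ t9, —b→ t11
  t5 = (0 + 0) | (b.b.0 + b.0 | (0 + 0) + b.b.a.0) ⊢ —b→ t12, —b→ t13, —b→ t14
  t6 = 0 | (b.b.0 + b.0 | (0 + 0) + b.b.a.0) ⊢ —b→ t15, —b→ t16, —b→ t17
  t7 = (0\{a} + a.0 + a.(0 + 0)) | (0 | (0 + 0)) ⊢ —a→ t12, —a→ t15
  t8 = (0\{a} + a.0 + a.(0 + 0)) | b.0 ⊢ —a→ t13, —a→ t16, —b→ t18
  t9 = (0\{a} + a.0 + a.(0 + 0)) | b.a.0 ⊢ —a→ t14, —a→ t17, —b→ t19
  t10 = a.(0\{a} + a.0 + a.(0 + 0)) | 0 ⊢ —a→ t18
  t11 = a.(0\{a} + a.0 + a.(0 + 0)) | a.0 ⊢ —a→ t10, —a→ t19
  t12 = (0 + 0) | (0 | (0 + 0)) ⊢ stopped
  t13 = (0 + 0) | b.0 ⊢ —b→ t20
  t14 = (0 + 0) | b.a.0 ⊢ —b→ t21
  t15 = 0 | (0 | (0 + 0)) ⊢ stopped
  t16 = 0 | b.0 ⊢ —b→ t22
  t17 = 0 | b.a.0 ⊢ —b→ t23
  t18 = (0\{a} + a.0 + a.(0 + 0)) | 0 ⊢ —a→ t20, —a→ t22
  t19 = (0\{a} + a.0 + a.(0 + 0)) | a.0 ⊢ —a→ t18, —a→ t21, —a→ t23
  t20 = (0 + 0) | 0 ⊢ stopped
  t21 = (0 + 0) | a.0 ⊢ —a→ t20
  t22 = 0 | 0 ⊢ stopped
  t23 = 0 | a.0 ⊢ —a→ t22
Executing bbb from P (initial set {s0}):
  step 1 (b): {s2, s3, s4}
  step 2 (b): {s10, s11}
  step 3 (b): {s11}
  — P admits the full trace.
Executing bbb from Q (initial set {t0}):
  step 1 (b): {t2, t3, t4}
  step 2 (b): {t10, t11}
  step 3 (b): ∅ (Q stuck)

trace-distinct — witness ⟨bbb⟩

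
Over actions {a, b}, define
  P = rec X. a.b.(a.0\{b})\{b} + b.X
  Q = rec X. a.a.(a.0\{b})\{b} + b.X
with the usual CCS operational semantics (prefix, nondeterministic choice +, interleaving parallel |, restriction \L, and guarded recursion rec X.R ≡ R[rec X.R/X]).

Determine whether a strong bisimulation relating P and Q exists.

NO

P's transition system — 4 states:
  u0 = rec X. a.b.(a.0\{b})\{b} + b.X → --a--▸ u1, --b--▸ u0
  u1 = b.(a.0\{b})\{b} → --b--▸ u2
  u2 = (a.0\{b})\{b} → --a--▸ u3
  u3 = 0\{b}\{b} → deadlocked
Q's transition system — 4 states:
  v0 = rec X. a.a.(a.0\{b})\{b} + b.X → --a--▸ v1, --b--▸ v0
  v1 = a.(a.0\{b})\{b} → --a--▸ v2
  v2 = (a.0\{b})\{b} → --a--▸ v3
  v3 = 0\{b}\{b} → deadlocked
Coarsest stable partition (strong bisimilarity classes):
  B0 = {u0}
  B1 = {u1}
  B2 = {u2, v2}
  B3 = {u3, v3}
  B4 = {v0}
  B5 = {v1}
u0 ∈ B0, v0 ∈ B4 → different blocks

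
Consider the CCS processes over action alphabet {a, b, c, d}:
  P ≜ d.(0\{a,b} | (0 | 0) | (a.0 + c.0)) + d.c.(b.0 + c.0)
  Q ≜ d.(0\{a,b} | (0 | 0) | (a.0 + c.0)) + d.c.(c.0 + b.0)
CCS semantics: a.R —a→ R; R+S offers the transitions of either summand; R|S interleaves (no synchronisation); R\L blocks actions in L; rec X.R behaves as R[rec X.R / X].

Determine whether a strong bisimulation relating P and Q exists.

LTS(P): 6 reachable states
  p0 = d.(0\{a,b} | (0 | 0) | (a.0 + c.0)) + d.c.(b.0 + c.0) → =d=> p1, =d=> p2
  p1 = 0\{a,b} | (0 | 0) | (a.0 + c.0) → =a=> p3, =c=> p3
  p2 = c.(b.0 + c.0) → =c=> p4
  p3 = 0\{a,b} | (0 | 0) | 0 → deadlocked
  p4 = b.0 + c.0 → =b=> p5, =c=> p5
  p5 = 0 → deadlocked
LTS(Q): 6 reachable states
  q0 = d.(0\{a,b} | (0 | 0) | (a.0 + c.0)) + d.c.(c.0 + b.0) → =d=> q1, =d=> q2
  q1 = 0\{a,b} | (0 | 0) | (a.0 + c.0) → =a=> q3, =c=> q3
  q2 = c.(c.0 + b.0) → =c=> q4
  q3 = 0\{a,b} | (0 | 0) | 0 → deadlocked
  q4 = c.0 + b.0 → =b=> q5, =c=> q5
  q5 = 0 → deadlocked
Partition-refinement fixed point:
  B0 = {p0, q0}
  B1 = {p2, q2}
  B2 = {p4, q4}
  B3 = {p3, p5, q3, q5}
  B4 = {p1, q1}
p0 ∈ B0, q0 ∈ B0 → same block

bisimilar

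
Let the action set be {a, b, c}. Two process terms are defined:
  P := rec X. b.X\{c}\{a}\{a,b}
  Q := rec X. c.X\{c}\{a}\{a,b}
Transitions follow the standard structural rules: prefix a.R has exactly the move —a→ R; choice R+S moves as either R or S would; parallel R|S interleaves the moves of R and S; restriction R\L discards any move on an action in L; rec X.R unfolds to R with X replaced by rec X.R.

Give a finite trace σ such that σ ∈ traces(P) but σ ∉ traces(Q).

Reachable graph of P (2 states):
  p0 = rec X. b.X\{c}\{a}\{a,b} :: --b--▸ p1
  p1 = (rec X. b.X\{c}\{a}\{a,b})\{c}\{a}\{a,b} :: ∅
Reachable graph of Q (2 states):
  q0 = rec X. c.X\{c}\{a}\{a,b} :: --c--▸ q1
  q1 = (rec X. c.X\{c}\{a}\{a,b})\{c}\{a}\{a,b} :: ∅
Executing b from P (initial set {p0}):
  after b @ step 1: {p1}
  P completes σ.
Executing b from Q (initial set {q0}):
  after b @ step 1: ∅  — Q cannot continue

b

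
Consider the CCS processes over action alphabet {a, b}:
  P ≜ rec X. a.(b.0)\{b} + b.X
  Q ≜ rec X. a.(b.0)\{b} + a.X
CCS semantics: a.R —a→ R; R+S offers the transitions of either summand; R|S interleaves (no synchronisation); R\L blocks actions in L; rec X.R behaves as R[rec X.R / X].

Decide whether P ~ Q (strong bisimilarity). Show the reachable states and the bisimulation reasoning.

LTS(P): 2 reachable states
  u0 = rec X. a.(b.0)\{b} + b.X ⊢ -a-> u1, -b-> u0
  u1 = (b.0)\{b} ⊢ stopped
LTS(Q): 2 reachable states
  v0 = rec X. a.(b.0)\{b} + a.X ⊢ -a-> v0, -a-> v1
  v1 = (b.0)\{b} ⊢ stopped
Coarsest stable partition (strong bisimilarity classes):
  B0 = {u0}
  B1 = {u1, v1}
  B2 = {v0}
u0 ∈ B0, v0 ∈ B2 → different blocks

NO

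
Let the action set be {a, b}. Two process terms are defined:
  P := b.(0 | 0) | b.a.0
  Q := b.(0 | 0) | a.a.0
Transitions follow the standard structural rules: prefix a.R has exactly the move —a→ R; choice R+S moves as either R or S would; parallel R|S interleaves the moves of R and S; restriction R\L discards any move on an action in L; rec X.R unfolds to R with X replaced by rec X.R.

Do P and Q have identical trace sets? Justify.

trace-distinct — witness ⟨bb⟩

Reachable graph of P (6 states):
  u0 = b.(0 | 0) | b.a.0 | -b-> u1, -b-> u2
  u1 = 0 | 0 | b.a.0 | -b-> u3
  u2 = b.(0 | 0) | a.0 | -a-> u4, -b-> u3
  u3 = 0 | 0 | a.0 | -a-> u5
  u4 = b.(0 | 0) | 0 | -b-> u5
  u5 = 0 | 0 | 0 | (no moves)
Reachable graph of Q (6 states):
  v0 = b.(0 | 0) | a.a.0 | -a-> v1, -b-> v2
  v1 = b.(0 | 0) | a.0 | -a-> v3, -b-> v4
  v2 = 0 | 0 | a.a.0 | -a-> v4
  v3 = b.(0 | 0) | 0 | -b-> v5
  v4 = 0 | 0 | a.0 | -a-> v5
  v5 = 0 | 0 | 0 | (no moves)
Trace ⟨bb⟩ through P, begin at {u0}:
  [1] b ⇒ {u1, u2}
  [2] b ⇒ {u3}
  P completes σ.
Trace ⟨bb⟩ through Q, begin at {v0}:
  [1] b ⇒ {v2}
  [2] b ⇒ ∅ (Q stuck)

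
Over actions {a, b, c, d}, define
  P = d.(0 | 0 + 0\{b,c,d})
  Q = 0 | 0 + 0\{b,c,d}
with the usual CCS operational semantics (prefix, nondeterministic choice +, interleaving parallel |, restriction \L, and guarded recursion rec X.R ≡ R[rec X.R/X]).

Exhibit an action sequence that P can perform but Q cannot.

d

P's transition system — 2 states:
  p0 = d.(0 | 0 + 0\{b,c,d}) | -d-> p1
  p1 = 0 | 0 + 0\{b,c,d} | deadlocked
Q's transition system — 1 states:
  q0 = 0 | 0 + 0\{b,c,d} | deadlocked
Run σ = ⟨d⟩ on P: start {p0}
  after d @ step 1: {p1}
  — P admits the full trace.
Run σ = ⟨d⟩ on Q: start {q0}
  after d @ step 1: no successor for Q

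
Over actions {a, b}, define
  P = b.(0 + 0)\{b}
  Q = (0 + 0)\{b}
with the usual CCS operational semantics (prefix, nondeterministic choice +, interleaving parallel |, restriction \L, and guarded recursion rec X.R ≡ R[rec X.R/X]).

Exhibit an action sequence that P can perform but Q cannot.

P's transition system — 2 states:
  s0 = b.(0 + 0)\{b} → =b=> s1
  s1 = (0 + 0)\{b} → stopped
Q's transition system — 1 states:
  t0 = (0 + 0)\{b} → stopped
Run σ = ⟨b⟩ on P: start {s0}
  [1] b ⇒ {s1}
  P completes σ.
Run σ = ⟨b⟩ on Q: start {t0}
  [1] b ⇒ ∅ (Q stuck)

b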